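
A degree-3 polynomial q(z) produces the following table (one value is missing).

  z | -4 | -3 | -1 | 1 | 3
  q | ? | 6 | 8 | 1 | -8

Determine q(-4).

The 4 known values determine q uniquely (degree ≤ 3).
L_0(-4) = (-3)·(-5)·(-7)/[(-2)·(-4)·(-6)] = 35/16
L_1(-4) = (-1)·(-5)·(-7)/[(2)·(-2)·(-4)] = -35/16
L_2(-4) = (-1)·(-3)·(-7)/[(4)·(2)·(-2)] = 21/16
L_3(-4) = (-1)·(-3)·(-5)/[(6)·(4)·(2)] = -5/16
Sum: 6·(35/16) + 8·(-35/16) + 1·(21/16) + (-8)·(-5/16) = -9/16

-9/16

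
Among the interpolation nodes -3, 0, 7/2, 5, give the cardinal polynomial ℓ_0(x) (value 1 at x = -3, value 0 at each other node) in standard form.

ℓ_0(x) = x(x - 7/2)(x - 5) / [(-3)·(-13/2)·(-8)]
       = (x^3 - (17/2)x^2 + (35/2)x) / (-156)

ℓ_0(x) = -(1/156)x^3 + (17/312)x^2 - (35/312)x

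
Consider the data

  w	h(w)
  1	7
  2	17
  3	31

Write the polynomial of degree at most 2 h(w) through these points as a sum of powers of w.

h(w) = 2w^2 + 4w + 1

L_0(w) = (w - 2)(w - 3) / [2] = (1/2)w^2 - (5/2)w + 3
L_1(w) = (w - 1)(w - 3) / [-1] = -w^2 + 4w - 3
L_2(w) = (w - 1)(w - 2) / [2] = (1/2)w^2 - (3/2)w + 1
h(w) = 7·L_0 + 17·L_1 + 31·L_2
  7·L_0(w) = (7/2)w^2 - (35/2)w + 21
  17·L_1(w) = -17w^2 + 68w - 51
  31·L_2(w) = (31/2)w^2 - (93/2)w + 31
Adding term by term: 2w^2 + 4w + 1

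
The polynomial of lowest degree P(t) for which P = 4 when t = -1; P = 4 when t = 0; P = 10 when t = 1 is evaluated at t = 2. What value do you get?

22

Evaluate each Lagrange basis at t = 2:
L_0(2) = (2)·(1)/[(-1)·(-2)] = 1
L_1(2) = (3)·(1)/[(1)·(-1)] = -3
L_2(2) = (3)·(2)/[(2)·(1)] = 3
Sum: 4·(1) + 4·(-3) + 10·(3) = 22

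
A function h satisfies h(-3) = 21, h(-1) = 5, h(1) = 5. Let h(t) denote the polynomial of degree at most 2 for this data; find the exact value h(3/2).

15/2

Evaluate each Lagrange basis at t = 3/2:
L_0(3/2) = (5/2)·(1/2)/[(-2)·(-4)] = 5/32
L_1(3/2) = (9/2)·(1/2)/[(2)·(-2)] = -9/16
L_2(3/2) = (9/2)·(5/2)/[(4)·(2)] = 45/32
Sum: 21·(5/32) + 5·(-9/16) + 5·(45/32) = 15/2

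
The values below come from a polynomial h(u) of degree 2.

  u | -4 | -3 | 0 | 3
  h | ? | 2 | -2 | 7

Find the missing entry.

56/9

The 3 known values determine h uniquely (degree ≤ 2).
Evaluate each Lagrange basis at u = -4:
L_0(-4) = (-4)·(-7)/[(-3)·(-6)] = 14/9
L_1(-4) = (-1)·(-7)/[(3)·(-3)] = -7/9
L_2(-4) = (-1)·(-4)/[(6)·(3)] = 2/9
Sum: 2·(14/9) + (-2)·(-7/9) + 7·(2/9) = 56/9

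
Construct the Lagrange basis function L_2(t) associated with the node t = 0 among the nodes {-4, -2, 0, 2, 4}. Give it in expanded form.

L_2(t) = (t + 4)(t + 2)(t - 2)(t - 4) / [(4)·(2)·(-2)·(-4)]
       = (t^4 - 20t^2 + 64) / (64)

L_2(t) = (1/64)t^4 - (5/16)t^2 + 1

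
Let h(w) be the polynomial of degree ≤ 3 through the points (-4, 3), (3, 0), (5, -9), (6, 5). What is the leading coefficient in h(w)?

139/210

The leading coefficient equals the top divided difference h[-4,3,5,6].
h[-4,3] = (0 - 3) / (3 - (-4)) = -3/7
h[3,5] = (-9 - 0) / (5 - 3) = -9/2
h[5,6] = (5 - (-9)) / (6 - 5) = 14
h[-4,3,5] = (-9/2 - (-3/7)) / (5 - (-4)) = -19/42
h[3,5,6] = (14 - (-9/2)) / (6 - 3) = 37/6
h[-4,3,5,6] = (37/6 - (-19/42)) / (6 - (-4)) = 139/210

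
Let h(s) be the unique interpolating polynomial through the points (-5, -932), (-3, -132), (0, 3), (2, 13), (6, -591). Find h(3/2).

129/16

Evaluate each Lagrange basis at s = 3/2:
L_0(3/2) = (9/2)·(3/2)·(-1/2)·(-9/2)/[(-2)·(-5)·(-7)·(-11)] = 243/12320
L_1(3/2) = (13/2)·(3/2)·(-1/2)·(-9/2)/[(2)·(-3)·(-5)·(-9)] = -13/160
L_2(3/2) = (13/2)·(9/2)·(-1/2)·(-9/2)/[(5)·(3)·(-2)·(-6)] = 117/320
L_3(3/2) = (13/2)·(9/2)·(3/2)·(-9/2)/[(7)·(5)·(2)·(-4)] = 3159/4480
L_4(3/2) = (13/2)·(9/2)·(3/2)·(-1/2)/[(11)·(9)·(6)·(4)] = -13/1408
Sum: (-932)·(243/12320) + (-132)·(-13/160) + 3·(117/320) + 13·(3159/4480) + (-591)·(-13/1408) = 129/16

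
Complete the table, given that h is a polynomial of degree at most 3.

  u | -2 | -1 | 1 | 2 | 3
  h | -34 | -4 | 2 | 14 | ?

56

The 4 known values determine h uniquely (degree ≤ 3).
Evaluate each Lagrange basis at u = 3:
L_0(3) = (4)·(2)·(1)/[(-1)·(-3)·(-4)] = -2/3
L_1(3) = (5)·(2)·(1)/[(1)·(-2)·(-3)] = 5/3
L_2(3) = (5)·(4)·(1)/[(3)·(2)·(-1)] = -10/3
L_3(3) = (5)·(4)·(2)/[(4)·(3)·(1)] = 10/3
Sum: (-34)·(-2/3) + (-4)·(5/3) + 2·(-10/3) + 14·(10/3) = 56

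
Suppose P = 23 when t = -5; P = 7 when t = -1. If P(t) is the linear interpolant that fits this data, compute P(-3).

15

L_0(-3) = (-2)/[(-4)] = 1/2
L_1(-3) = (2)/[(4)] = 1/2
Sum: 23·(1/2) + 7·(1/2) = 15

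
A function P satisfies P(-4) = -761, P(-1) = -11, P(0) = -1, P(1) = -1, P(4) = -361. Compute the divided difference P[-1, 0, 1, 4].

-5

P[-1,0] = (-1 - (-11)) / (0 - (-1)) = 10
P[0,1] = (-1 - (-1)) / (1 - 0) = 0
P[1,4] = (-361 - (-1)) / (4 - 1) = -120
P[-1,0,1] = (0 - 10) / (1 - (-1)) = -5
P[0,1,4] = (-120 - 0) / (4 - 0) = -30
P[-1,0,1,4] = (-30 - (-5)) / (4 - (-1)) = -5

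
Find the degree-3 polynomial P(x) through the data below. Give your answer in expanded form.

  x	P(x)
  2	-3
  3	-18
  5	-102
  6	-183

P(x) = -x^3 + x^2 - x + 3

Newton's divided differences:
P[2,3] = (-18 - (-3)) / (3 - 2) = -15
P[3,5] = (-102 - (-18)) / (5 - 3) = -42
P[5,6] = (-183 - (-102)) / (6 - 5) = -81
P[2,3,5] = (-42 - (-15)) / (5 - 2) = -9
P[3,5,6] = (-81 - (-42)) / (6 - 3) = -13
P[2,3,5,6] = (-13 - (-9)) / (6 - 2) = -1
P(x) = -3 + (-15)·(x - 2) + (-9)·(x - 2)(x - 3) + (-1)·(x - 2)(x - 3)(x - 5)
Expanding: P(x) = -x^3 + x^2 - x + 3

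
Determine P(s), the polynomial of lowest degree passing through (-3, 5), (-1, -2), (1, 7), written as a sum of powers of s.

P(s) = 2s^2 + (9/2)s + 1/2

Newton's divided differences:
P[-3,-1] = (-2 - 5) / (-1 - (-3)) = -7/2
P[-1,1] = (7 - (-2)) / (1 - (-1)) = 9/2
P[-3,-1,1] = (9/2 - (-7/2)) / (1 - (-3)) = 2
P(s) = 5 + (-7/2)·(s + 3) + 2·(s + 3)(s + 1)
Expanding: P(s) = 2s^2 + (9/2)s + 1/2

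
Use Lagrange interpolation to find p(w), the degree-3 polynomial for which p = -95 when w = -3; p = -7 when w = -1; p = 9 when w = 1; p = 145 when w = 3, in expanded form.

p(w) = 4w^3 + 3w^2 + 4w - 2

Build the Lagrange basis polynomials:
L_0(w) = (w + 1)(w - 1)(w - 3) / [-48] = -(1/48)w^3 + (1/16)w^2 + (1/48)w - 1/16
L_1(w) = (w + 3)(w - 1)(w - 3) / [16] = (1/16)w^3 - (1/16)w^2 - (9/16)w + 9/16
L_2(w) = (w + 3)(w + 1)(w - 3) / [-16] = -(1/16)w^3 - (1/16)w^2 + (9/16)w + 9/16
L_3(w) = (w + 3)(w + 1)(w - 1) / [48] = (1/48)w^3 + (1/16)w^2 - (1/48)w - 1/16
p(w) = (-95)·L_0 + (-7)·L_1 + 9·L_2 + 145·L_3
  (-95)·L_0(w) = (95/48)w^3 - (95/16)w^2 - (95/48)w + 95/16
  (-7)·L_1(w) = -(7/16)w^3 + (7/16)w^2 + (63/16)w - 63/16
  9·L_2(w) = -(9/16)w^3 - (9/16)w^2 + (81/16)w + 81/16
  145·L_3(w) = (145/48)w^3 + (145/16)w^2 - (145/48)w - 145/16
Adding term by term: 4w^3 + 3w^2 + 4w - 2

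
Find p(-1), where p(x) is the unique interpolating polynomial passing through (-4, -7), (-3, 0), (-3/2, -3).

L_0(-1) = (2)·(1/2)/[(-1)·(-5/2)] = 2/5
L_1(-1) = (3)·(1/2)/[(1)·(-3/2)] = -1
L_2(-1) = (3)·(2)/[(5/2)·(3/2)] = 8/5
Sum: (-7)·(2/5) + 0 + (-3)·(8/5) = -38/5

-38/5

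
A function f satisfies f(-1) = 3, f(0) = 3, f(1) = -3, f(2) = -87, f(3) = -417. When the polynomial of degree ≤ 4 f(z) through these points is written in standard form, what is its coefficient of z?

Build the Lagrange basis polynomials:
L_0(z) = z(z - 1)(z - 2)(z - 3) / [24] = (1/24)z^4 - (1/4)z^3 + (11/24)z^2 - (1/4)z
L_1(z) = (z + 1)(z - 1)(z - 2)(z - 3) / [-6] = -(1/6)z^4 + (5/6)z^3 - (5/6)z^2 - (5/6)z + 1
L_2(z) = (z + 1)z(z - 2)(z - 3) / [4] = (1/4)z^4 - z^3 + (1/4)z^2 + (3/2)z
L_3(z) = (z + 1)z(z - 1)(z - 3) / [-6] = -(1/6)z^4 + (1/2)z^3 + (1/6)z^2 - (1/2)z
L_4(z) = (z + 1)z(z - 1)(z - 2) / [24] = (1/24)z^4 - (1/12)z^3 - (1/24)z^2 + (1/12)z
f(z) = 3·L_0 + 3·L_1 + (-3)·L_2 + (-87)·L_3 + (-417)·L_4
Only the coefficient of z is needed; take it from each L_i and combine:
3·(-1/4) + 3·(-5/6) + (-3)·(3/2) + (-87)·(-1/2) + (-417)·(1/12) = 1

1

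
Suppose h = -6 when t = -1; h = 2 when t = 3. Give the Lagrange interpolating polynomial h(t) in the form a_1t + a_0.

h(t) = 2t - 4

L_0(t) = (t - 3) / [-4] = -(1/4)t + 3/4
L_1(t) = (t + 1) / [4] = (1/4)t + 1/4
h(t) = (-6)·L_0 + 2·L_1
  (-6)·L_0(t) = (3/2)t - 9/2
  2·L_1(t) = (1/2)t + 1/2
Adding term by term: 2t - 4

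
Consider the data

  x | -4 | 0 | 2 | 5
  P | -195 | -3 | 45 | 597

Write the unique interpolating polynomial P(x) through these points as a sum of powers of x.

P(x) = 4x^3 + 4x^2 - 3

Build the Lagrange basis polynomials:
L_0(x) = x(x - 2)(x - 5) / [-216] = -(1/216)x^3 + (7/216)x^2 - (5/108)x
L_1(x) = (x + 4)(x - 2)(x - 5) / [40] = (1/40)x^3 - (3/40)x^2 - (9/20)x + 1
L_2(x) = (x + 4)x(x - 5) / [-36] = -(1/36)x^3 + (1/36)x^2 + (5/9)x
L_3(x) = (x + 4)x(x - 2) / [135] = (1/135)x^3 + (2/135)x^2 - (8/135)x
P(x) = (-195)·L_0 + (-3)·L_1 + 45·L_2 + 597·L_3
  (-195)·L_0(x) = (65/72)x^3 - (455/72)x^2 + (325/36)x
  (-3)·L_1(x) = -(3/40)x^3 + (9/40)x^2 + (27/20)x - 3
  45·L_2(x) = -(5/4)x^3 + (5/4)x^2 + 25x
  597·L_3(x) = (199/45)x^3 + (398/45)x^2 - (1592/45)x
Adding term by term: 4x^3 + 4x^2 - 3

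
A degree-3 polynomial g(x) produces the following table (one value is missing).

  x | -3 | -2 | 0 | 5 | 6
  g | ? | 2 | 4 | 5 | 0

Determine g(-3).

The 4 known values determine g uniquely (degree ≤ 3).
Evaluate each Lagrange basis at x = -3:
L_0(-3) = (-3)·(-8)·(-9)/[(-2)·(-7)·(-8)] = 27/14
L_1(-3) = (-1)·(-8)·(-9)/[(2)·(-5)·(-6)] = -6/5
L_2(-3) = (-1)·(-3)·(-9)/[(7)·(5)·(-1)] = 27/35
L_3(-3) = (-1)·(-3)·(-8)/[(8)·(6)·(1)] = -1/2
Sum: 2·(27/14) + 4·(-6/5) + 5·(27/35) + 0 = 102/35

102/35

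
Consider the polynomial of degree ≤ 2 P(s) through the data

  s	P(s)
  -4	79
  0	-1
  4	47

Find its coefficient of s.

Build the Lagrange basis polynomials:
L_0(s) = s(s - 4) / [32] = (1/32)s^2 - (1/8)s
L_1(s) = (s + 4)(s - 4) / [-16] = -(1/16)s^2 + 1
L_2(s) = (s + 4)s / [32] = (1/32)s^2 + (1/8)s
P(s) = 79·L_0 + (-1)·L_1 + 47·L_2
Only the coefficient of s is needed; take it from each L_i and combine:
79·(-1/8) + (-1)·(0) + 47·(1/8) = -4

-4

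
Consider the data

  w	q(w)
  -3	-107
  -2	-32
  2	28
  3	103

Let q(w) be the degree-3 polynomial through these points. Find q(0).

Using Newton's divided-difference form:
q[-3,-2] = (-32 - (-107)) / (-2 - (-3)) = 75
q[-2,2] = (28 - (-32)) / (2 - (-2)) = 15
q[2,3] = (103 - 28) / (3 - 2) = 75
q[-3,-2,2] = (15 - 75) / (2 - (-3)) = -12
q[-2,2,3] = (75 - 15) / (3 - (-2)) = 12
q[-3,-2,2,3] = (12 - (-12)) / (3 - (-3)) = 4
q(0) = -107 + 75·(3) + (-12)·(3)·(2) + 4·(3)·(2)·(-2) = -2

-2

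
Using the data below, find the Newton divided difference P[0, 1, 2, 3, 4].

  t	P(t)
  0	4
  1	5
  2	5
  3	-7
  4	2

P[0,1] = (5 - 4) / (1 - 0) = 1
P[1,2] = (5 - 5) / (2 - 1) = 0
P[2,3] = (-7 - 5) / (3 - 2) = -12
P[3,4] = (2 - (-7)) / (4 - 3) = 9
P[0,1,2] = (0 - 1) / (2 - 0) = -1/2
P[1,2,3] = (-12 - 0) / (3 - 1) = -6
P[2,3,4] = (9 - (-12)) / (4 - 2) = 21/2
P[0,1,2,3] = (-6 - (-1/2)) / (3 - 0) = -11/6
P[1,2,3,4] = (21/2 - (-6)) / (4 - 1) = 11/2
P[0,1,2,3,4] = (11/2 - (-11/6)) / (4 - 0) = 11/6

11/6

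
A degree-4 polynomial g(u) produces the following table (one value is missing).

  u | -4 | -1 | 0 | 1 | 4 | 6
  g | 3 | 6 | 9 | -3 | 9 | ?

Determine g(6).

The 5 known values determine g uniquely (degree ≤ 4).
Evaluate each Lagrange basis at u = 6:
L_0(6) = (7)·(6)·(5)·(2)/[(-3)·(-4)·(-5)·(-8)] = 7/8
L_1(6) = (10)·(6)·(5)·(2)/[(3)·(-1)·(-2)·(-5)] = -20
L_2(6) = (10)·(7)·(5)·(2)/[(4)·(1)·(-1)·(-4)] = 175/4
L_3(6) = (10)·(7)·(6)·(2)/[(5)·(2)·(1)·(-3)] = -28
L_4(6) = (10)·(7)·(6)·(5)/[(8)·(5)·(4)·(3)] = 35/8
Sum: 3·(7/8) + 6·(-20) + 9·(175/4) + (-3)·(-28) + 9·(35/8) = 1599/4

1599/4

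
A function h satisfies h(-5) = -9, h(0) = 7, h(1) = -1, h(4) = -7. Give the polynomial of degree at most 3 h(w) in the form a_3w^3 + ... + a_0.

h(w) = (101/270)w^3 - (10/27)w^2 - (2161/270)w + 7

Build the Lagrange basis polynomials:
L_0(w) = w(w - 1)(w - 4) / [-270] = -(1/270)w^3 + (1/54)w^2 - (2/135)w
L_1(w) = (w + 5)(w - 1)(w - 4) / [20] = (1/20)w^3 - (21/20)w + 1
L_2(w) = (w + 5)w(w - 4) / [-18] = -(1/18)w^3 - (1/18)w^2 + (10/9)w
L_3(w) = (w + 5)w(w - 1) / [108] = (1/108)w^3 + (1/27)w^2 - (5/108)w
h(w) = (-9)·L_0 + 7·L_1 + (-1)·L_2 + (-7)·L_3
  (-9)·L_0(w) = (1/30)w^3 - (1/6)w^2 + (2/15)w
  7·L_1(w) = (7/20)w^3 - (147/20)w + 7
  (-1)·L_2(w) = (1/18)w^3 + (1/18)w^2 - (10/9)w
  (-7)·L_3(w) = -(7/108)w^3 - (7/27)w^2 + (35/108)w
Adding term by term: (101/270)w^3 - (10/27)w^2 - (2161/270)w + 7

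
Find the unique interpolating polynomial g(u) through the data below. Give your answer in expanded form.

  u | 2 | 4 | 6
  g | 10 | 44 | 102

Build the Lagrange basis polynomials:
L_0(u) = (u - 4)(u - 6) / [8] = (1/8)u^2 - (5/4)u + 3
L_1(u) = (u - 2)(u - 6) / [-4] = -(1/4)u^2 + 2u - 3
L_2(u) = (u - 2)(u - 4) / [8] = (1/8)u^2 - (3/4)u + 1
g(u) = 10·L_0 + 44·L_1 + 102·L_2
  10·L_0(u) = (5/4)u^2 - (25/2)u + 30
  44·L_1(u) = -11u^2 + 88u - 132
  102·L_2(u) = (51/4)u^2 - (153/2)u + 102
Adding term by term: 3u^2 - u

g(u) = 3u^2 - u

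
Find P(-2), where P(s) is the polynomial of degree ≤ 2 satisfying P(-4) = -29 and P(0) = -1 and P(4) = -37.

-7

L_0(-2) = (-2)·(-6)/[(-4)·(-8)] = 3/8
L_1(-2) = (2)·(-6)/[(4)·(-4)] = 3/4
L_2(-2) = (2)·(-2)/[(8)·(4)] = -1/8
Sum: (-29)·(3/8) + (-1)·(3/4) + (-37)·(-1/8) = -7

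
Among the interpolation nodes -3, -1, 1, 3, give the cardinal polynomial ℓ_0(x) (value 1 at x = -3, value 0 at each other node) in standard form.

ℓ_0(x) = -(1/48)x^3 + (1/16)x^2 + (1/48)x - 1/16

ℓ_0(x) = (x + 1)(x - 1)(x - 3) / [(-2)·(-4)·(-6)]
       = (x^3 - 3x^2 - x + 3) / (-48)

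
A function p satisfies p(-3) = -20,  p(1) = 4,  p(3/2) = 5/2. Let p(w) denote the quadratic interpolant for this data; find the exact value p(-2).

Using Newton's divided-difference form:
p[-3,1] = (4 - (-20)) / (1 - (-3)) = 6
p[1,3/2] = (5/2 - 4) / (3/2 - 1) = -3
p[-3,1,3/2] = (-3 - 6) / (3/2 - (-3)) = -2
p(-2) = -20 + 6·(1) + (-2)·(1)·(-3) = -8

-8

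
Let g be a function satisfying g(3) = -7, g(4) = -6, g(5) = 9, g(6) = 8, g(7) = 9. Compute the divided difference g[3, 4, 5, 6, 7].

g[3,4] = (-6 - (-7)) / (4 - 3) = 1
g[4,5] = (9 - (-6)) / (5 - 4) = 15
g[5,6] = (8 - 9) / (6 - 5) = -1
g[6,7] = (9 - 8) / (7 - 6) = 1
g[3,4,5] = (15 - 1) / (5 - 3) = 7
g[4,5,6] = (-1 - 15) / (6 - 4) = -8
g[5,6,7] = (1 - (-1)) / (7 - 5) = 1
g[3,4,5,6] = (-8 - 7) / (6 - 3) = -5
g[4,5,6,7] = (1 - (-8)) / (7 - 4) = 3
g[3,4,5,6,7] = (3 - (-5)) / (7 - 3) = 2

2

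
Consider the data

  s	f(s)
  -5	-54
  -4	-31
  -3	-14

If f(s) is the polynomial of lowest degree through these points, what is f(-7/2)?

-87/4

Evaluate each Lagrange basis at s = -7/2:
L_0(-7/2) = (1/2)·(-1/2)/[(-1)·(-2)] = -1/8
L_1(-7/2) = (3/2)·(-1/2)/[(1)·(-1)] = 3/4
L_2(-7/2) = (3/2)·(1/2)/[(2)·(1)] = 3/8
Sum: (-54)·(-1/8) + (-31)·(3/4) + (-14)·(3/8) = -87/4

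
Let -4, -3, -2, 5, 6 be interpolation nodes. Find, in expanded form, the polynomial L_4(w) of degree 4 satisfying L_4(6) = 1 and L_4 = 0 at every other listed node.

L_4(w) = (w + 4)(w + 3)(w + 2)(w - 5) / [(10)·(9)·(8)·(1)]
       = (w^4 + 4w^3 - 19w^2 - 106w - 120) / (720)

L_4(w) = (1/720)w^4 + (1/180)w^3 - (19/720)w^2 - (53/360)w - 1/6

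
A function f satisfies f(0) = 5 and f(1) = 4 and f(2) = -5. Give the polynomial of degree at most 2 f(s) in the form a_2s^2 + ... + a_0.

f(s) = -4s^2 + 3s + 5

L_0(s) = (s - 1)(s - 2) / [2] = (1/2)s^2 - (3/2)s + 1
L_1(s) = s(s - 2) / [-1] = -s^2 + 2s
L_2(s) = s(s - 1) / [2] = (1/2)s^2 - (1/2)s
f(s) = 5·L_0 + 4·L_1 + (-5)·L_2
  5·L_0(s) = (5/2)s^2 - (15/2)s + 5
  4·L_1(s) = -4s^2 + 8s
  (-5)·L_2(s) = -(5/2)s^2 + (5/2)s
Adding term by term: -4s^2 + 3s + 5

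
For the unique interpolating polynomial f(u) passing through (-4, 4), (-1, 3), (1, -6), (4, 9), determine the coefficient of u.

Build the Lagrange basis polynomials:
L_0(u) = (u + 1)(u - 1)(u - 4) / [-120] = -(1/120)u^3 + (1/30)u^2 + (1/120)u - 1/30
L_1(u) = (u + 4)(u - 1)(u - 4) / [30] = (1/30)u^3 - (1/30)u^2 - (8/15)u + 8/15
L_2(u) = (u + 4)(u + 1)(u - 4) / [-30] = -(1/30)u^3 - (1/30)u^2 + (8/15)u + 8/15
L_3(u) = (u + 4)(u + 1)(u - 1) / [120] = (1/120)u^3 + (1/30)u^2 - (1/120)u - 1/30
f(u) = 4·L_0 + 3·L_1 + (-6)·L_2 + 9·L_3
Only the coefficient of u is needed; take it from each L_i and combine:
4·(1/120) + 3·(-8/15) + (-6)·(8/15) + 9·(-1/120) = -581/120

-581/120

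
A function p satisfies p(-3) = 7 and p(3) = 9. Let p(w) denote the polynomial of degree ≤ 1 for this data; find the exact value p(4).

28/3

Evaluate each Lagrange basis at w = 4:
L_0(4) = (1)/[(-6)] = -1/6
L_1(4) = (7)/[(6)] = 7/6
Sum: 7·(-1/6) + 9·(7/6) = 28/3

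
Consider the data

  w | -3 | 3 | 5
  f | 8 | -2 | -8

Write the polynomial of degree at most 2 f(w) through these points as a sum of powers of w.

Newton's divided differences:
f[-3,3] = (-2 - 8) / (3 - (-3)) = -5/3
f[3,5] = (-8 - (-2)) / (5 - 3) = -3
f[-3,3,5] = (-3 - (-5/3)) / (5 - (-3)) = -1/6
f(w) = 8 + (-5/3)·(w + 3) + (-1/6)·(w + 3)(w - 3)
Expanding: f(w) = -(1/6)w^2 - (5/3)w + 9/2

f(w) = -(1/6)w^2 - (5/3)w + 9/2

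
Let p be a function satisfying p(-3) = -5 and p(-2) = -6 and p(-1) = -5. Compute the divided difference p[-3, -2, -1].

1

p[-3,-2] = (-6 - (-5)) / (-2 - (-3)) = -1
p[-2,-1] = (-5 - (-6)) / (-1 - (-2)) = 1
p[-3,-2,-1] = (1 - (-1)) / (-1 - (-3)) = 1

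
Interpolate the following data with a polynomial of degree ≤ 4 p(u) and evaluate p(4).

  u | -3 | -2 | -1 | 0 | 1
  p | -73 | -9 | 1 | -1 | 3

Evaluate each Lagrange basis at u = 4:
L_0(4) = (6)·(5)·(4)·(3)/[(-1)·(-2)·(-3)·(-4)] = 15
L_1(4) = (7)·(5)·(4)·(3)/[(1)·(-1)·(-2)·(-3)] = -70
L_2(4) = (7)·(6)·(4)·(3)/[(2)·(1)·(-1)·(-2)] = 126
L_3(4) = (7)·(6)·(5)·(3)/[(3)·(2)·(1)·(-1)] = -105
L_4(4) = (7)·(6)·(5)·(4)/[(4)·(3)·(2)·(1)] = 35
Sum: (-73)·(15) + (-9)·(-70) + 1·(126) + (-1)·(-105) + 3·(35) = -129

-129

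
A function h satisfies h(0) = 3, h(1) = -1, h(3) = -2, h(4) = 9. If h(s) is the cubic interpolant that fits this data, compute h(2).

-4

Evaluate each Lagrange basis at s = 2:
L_0(2) = (1)·(-1)·(-2)/[(-1)·(-3)·(-4)] = -1/6
L_1(2) = (2)·(-1)·(-2)/[(1)·(-2)·(-3)] = 2/3
L_2(2) = (2)·(1)·(-2)/[(3)·(2)·(-1)] = 2/3
L_3(2) = (2)·(1)·(-1)/[(4)·(3)·(1)] = -1/6
Sum: 3·(-1/6) + (-1)·(2/3) + (-2)·(2/3) + 9·(-1/6) = -4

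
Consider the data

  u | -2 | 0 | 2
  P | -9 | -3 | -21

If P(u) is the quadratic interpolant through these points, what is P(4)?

L_0(4) = (4)·(2)/[(-2)·(-4)] = 1
L_1(4) = (6)·(2)/[(2)·(-2)] = -3
L_2(4) = (6)·(4)/[(4)·(2)] = 3
Sum: (-9)·(1) + (-3)·(-3) + (-21)·(3) = -63

-63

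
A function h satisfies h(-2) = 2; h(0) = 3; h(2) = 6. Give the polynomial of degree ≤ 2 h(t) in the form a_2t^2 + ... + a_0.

h(t) = (1/4)t^2 + t + 3

Build the Lagrange basis polynomials:
L_0(t) = t(t - 2) / [8] = (1/8)t^2 - (1/4)t
L_1(t) = (t + 2)(t - 2) / [-4] = -(1/4)t^2 + 1
L_2(t) = (t + 2)t / [8] = (1/8)t^2 + (1/4)t
h(t) = 2·L_0 + 3·L_1 + 6·L_2
  2·L_0(t) = (1/4)t^2 - (1/2)t
  3·L_1(t) = -(3/4)t^2 + 3
  6·L_2(t) = (3/4)t^2 + (3/2)t
Adding term by term: (1/4)t^2 + t + 3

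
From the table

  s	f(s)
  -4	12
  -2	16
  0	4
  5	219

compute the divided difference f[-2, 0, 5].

7

f[-2,0] = (4 - 16) / (0 - (-2)) = -6
f[0,5] = (219 - 4) / (5 - 0) = 43
f[-2,0,5] = (43 - (-6)) / (5 - (-2)) = 7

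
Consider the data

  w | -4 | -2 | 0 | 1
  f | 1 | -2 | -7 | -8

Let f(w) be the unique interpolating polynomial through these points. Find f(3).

-5/2

Evaluate each Lagrange basis at w = 3:
L_0(3) = (5)·(3)·(2)/[(-2)·(-4)·(-5)] = -3/4
L_1(3) = (7)·(3)·(2)/[(2)·(-2)·(-3)] = 7/2
L_2(3) = (7)·(5)·(2)/[(4)·(2)·(-1)] = -35/4
L_3(3) = (7)·(5)·(3)/[(5)·(3)·(1)] = 7
Sum: 1·(-3/4) + (-2)·(7/2) + (-7)·(-35/4) + (-8)·(7) = -5/2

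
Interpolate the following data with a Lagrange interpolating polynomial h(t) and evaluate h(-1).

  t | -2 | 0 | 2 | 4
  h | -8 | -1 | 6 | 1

-21/4

L_0(-1) = (-1)·(-3)·(-5)/[(-2)·(-4)·(-6)] = 5/16
L_1(-1) = (1)·(-3)·(-5)/[(2)·(-2)·(-4)] = 15/16
L_2(-1) = (1)·(-1)·(-5)/[(4)·(2)·(-2)] = -5/16
L_3(-1) = (1)·(-1)·(-3)/[(6)·(4)·(2)] = 1/16
Sum: (-8)·(5/16) + (-1)·(15/16) + 6·(-5/16) + 1·(1/16) = -21/4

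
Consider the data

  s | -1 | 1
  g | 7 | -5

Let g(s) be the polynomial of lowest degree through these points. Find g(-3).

19

Evaluate each Lagrange basis at s = -3:
L_0(-3) = (-4)/[(-2)] = 2
L_1(-3) = (-2)/[(2)] = -1
Sum: 7·(2) + (-5)·(-1) = 19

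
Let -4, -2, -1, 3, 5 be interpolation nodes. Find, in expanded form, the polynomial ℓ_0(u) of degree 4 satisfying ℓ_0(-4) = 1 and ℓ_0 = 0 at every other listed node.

ℓ_0(u) = (u + 2)(u + 1)(u - 3)(u - 5) / [(-2)·(-3)·(-7)·(-9)]
       = (u^4 - 5u^3 - 7u^2 + 29u + 30) / (378)

ℓ_0(u) = (1/378)u^4 - (5/378)u^3 - (1/54)u^2 + (29/378)u + 5/63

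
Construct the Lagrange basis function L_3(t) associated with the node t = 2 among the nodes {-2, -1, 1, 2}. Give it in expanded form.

L_3(t) = (t + 2)(t + 1)(t - 1) / [(4)·(3)·(1)]
       = (t^3 + 2t^2 - t - 2) / (12)

L_3(t) = (1/12)t^3 + (1/6)t^2 - (1/12)t - 1/6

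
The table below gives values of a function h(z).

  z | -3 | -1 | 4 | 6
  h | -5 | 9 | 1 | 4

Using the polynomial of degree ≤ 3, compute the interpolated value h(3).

107/35

Using Newton's divided-difference form:
h[-3,-1] = (9 - (-5)) / (-1 - (-3)) = 7
h[-1,4] = (1 - 9) / (4 - (-1)) = -8/5
h[4,6] = (4 - 1) / (6 - 4) = 3/2
h[-3,-1,4] = (-8/5 - 7) / (4 - (-3)) = -43/35
h[-1,4,6] = (3/2 - (-8/5)) / (6 - (-1)) = 31/70
h[-3,-1,4,6] = (31/70 - (-43/35)) / (6 - (-3)) = 13/70
h(3) = -5 + 7·(6) + (-43/35)·(6)·(4) + (13/70)·(6)·(4)·(-1) = 107/35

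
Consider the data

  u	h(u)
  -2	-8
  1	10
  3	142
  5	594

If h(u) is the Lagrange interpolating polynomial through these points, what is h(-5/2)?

L_0(-5/2) = (-7/2)·(-11/2)·(-15/2)/[(-3)·(-5)·(-7)] = 11/8
L_1(-5/2) = (-1/2)·(-11/2)·(-15/2)/[(3)·(-2)·(-4)] = -55/64
L_2(-5/2) = (-1/2)·(-7/2)·(-15/2)/[(5)·(2)·(-2)] = 21/32
L_3(-5/2) = (-1/2)·(-7/2)·(-11/2)/[(7)·(4)·(2)] = -11/64
Sum: (-8)·(11/8) + 10·(-55/64) + 142·(21/32) + 594·(-11/64) = -57/2

-57/2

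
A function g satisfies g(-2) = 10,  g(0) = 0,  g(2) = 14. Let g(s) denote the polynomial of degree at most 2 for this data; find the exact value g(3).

30

L_0(3) = (3)·(1)/[(-2)·(-4)] = 3/8
L_1(3) = (5)·(1)/[(2)·(-2)] = -5/4
L_2(3) = (5)·(3)/[(4)·(2)] = 15/8
Sum: 10·(3/8) + 0 + 14·(15/8) = 30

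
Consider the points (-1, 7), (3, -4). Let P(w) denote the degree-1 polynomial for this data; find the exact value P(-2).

39/4

L_0(-2) = (-5)/[(-4)] = 5/4
L_1(-2) = (-1)/[(4)] = -1/4
Sum: 7·(5/4) + (-4)·(-1/4) = 39/4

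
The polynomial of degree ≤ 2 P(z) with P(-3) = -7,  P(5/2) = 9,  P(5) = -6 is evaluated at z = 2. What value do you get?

Evaluate each Lagrange basis at z = 2:
L_0(2) = (-1/2)·(-3)/[(-11/2)·(-8)] = 3/88
L_1(2) = (5)·(-3)/[(11/2)·(-5/2)] = 12/11
L_2(2) = (5)·(-1/2)/[(8)·(5/2)] = -1/8
Sum: (-7)·(3/88) + 9·(12/11) + (-6)·(-1/8) = 909/88

909/88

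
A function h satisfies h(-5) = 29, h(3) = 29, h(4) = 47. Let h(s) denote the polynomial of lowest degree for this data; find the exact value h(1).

5

Evaluate each Lagrange basis at s = 1:
L_0(1) = (-2)·(-3)/[(-8)·(-9)] = 1/12
L_1(1) = (6)·(-3)/[(8)·(-1)] = 9/4
L_2(1) = (6)·(-2)/[(9)·(1)] = -4/3
Sum: 29·(1/12) + 29·(9/4) + 47·(-4/3) = 5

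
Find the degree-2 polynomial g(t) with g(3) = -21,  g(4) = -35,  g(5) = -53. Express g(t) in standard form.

Build the Lagrange basis polynomials:
L_0(t) = (t - 4)(t - 5) / [2] = (1/2)t^2 - (9/2)t + 10
L_1(t) = (t - 3)(t - 5) / [-1] = -t^2 + 8t - 15
L_2(t) = (t - 3)(t - 4) / [2] = (1/2)t^2 - (7/2)t + 6
g(t) = (-21)·L_0 + (-35)·L_1 + (-53)·L_2
  (-21)·L_0(t) = -(21/2)t^2 + (189/2)t - 210
  (-35)·L_1(t) = 35t^2 - 280t + 525
  (-53)·L_2(t) = -(53/2)t^2 + (371/2)t - 318
Adding term by term: -2t^2 - 3

g(t) = -2t^2 - 3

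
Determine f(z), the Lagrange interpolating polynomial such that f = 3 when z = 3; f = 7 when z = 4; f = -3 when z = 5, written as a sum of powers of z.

f(z) = -7z^2 + 53z - 93

Build the Lagrange basis polynomials:
L_0(z) = (z - 4)(z - 5) / [2] = (1/2)z^2 - (9/2)z + 10
L_1(z) = (z - 3)(z - 5) / [-1] = -z^2 + 8z - 15
L_2(z) = (z - 3)(z - 4) / [2] = (1/2)z^2 - (7/2)z + 6
f(z) = 3·L_0 + 7·L_1 + (-3)·L_2
  3·L_0(z) = (3/2)z^2 - (27/2)z + 30
  7·L_1(z) = -7z^2 + 56z - 105
  (-3)·L_2(z) = -(3/2)z^2 + (21/2)z - 18
Adding term by term: -7z^2 + 53z - 93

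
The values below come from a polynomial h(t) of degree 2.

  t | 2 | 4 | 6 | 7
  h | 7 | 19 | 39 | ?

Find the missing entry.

52

The 3 known values determine h uniquely (degree ≤ 2).
L_0(7) = (3)·(1)/[(-2)·(-4)] = 3/8
L_1(7) = (5)·(1)/[(2)·(-2)] = -5/4
L_2(7) = (5)·(3)/[(4)·(2)] = 15/8
Sum: 7·(3/8) + 19·(-5/4) + 39·(15/8) = 52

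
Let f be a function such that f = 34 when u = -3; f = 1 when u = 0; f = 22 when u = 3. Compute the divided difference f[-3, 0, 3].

f[-3,0] = (1 - 34) / (0 - (-3)) = -11
f[0,3] = (22 - 1) / (3 - 0) = 7
f[-3,0,3] = (7 - (-11)) / (3 - (-3)) = 3

3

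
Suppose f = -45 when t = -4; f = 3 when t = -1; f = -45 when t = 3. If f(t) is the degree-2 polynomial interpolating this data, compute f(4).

-77

Using Newton's divided-difference form:
f[-4,-1] = (3 - (-45)) / (-1 - (-4)) = 16
f[-1,3] = (-45 - 3) / (3 - (-1)) = -12
f[-4,-1,3] = (-12 - 16) / (3 - (-4)) = -4
f(4) = -45 + 16·(8) + (-4)·(8)·(5) = -77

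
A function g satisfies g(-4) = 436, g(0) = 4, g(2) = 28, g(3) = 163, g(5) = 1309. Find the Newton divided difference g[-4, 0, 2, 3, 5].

g[-4,0] = (4 - 436) / (0 - (-4)) = -108
g[0,2] = (28 - 4) / (2 - 0) = 12
g[2,3] = (163 - 28) / (3 - 2) = 135
g[3,5] = (1309 - 163) / (5 - 3) = 573
g[-4,0,2] = (12 - (-108)) / (2 - (-4)) = 20
g[0,2,3] = (135 - 12) / (3 - 0) = 41
g[2,3,5] = (573 - 135) / (5 - 2) = 146
g[-4,0,2,3] = (41 - 20) / (3 - (-4)) = 3
g[0,2,3,5] = (146 - 41) / (5 - 0) = 21
g[-4,0,2,3,5] = (21 - 3) / (5 - (-4)) = 2

2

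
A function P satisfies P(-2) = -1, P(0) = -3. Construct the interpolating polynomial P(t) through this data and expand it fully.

P(t) = -t - 3

Build the Lagrange basis polynomials:
L_0(t) = t / [-2] = -(1/2)t
L_1(t) = (t + 2) / [2] = (1/2)t + 1
P(t) = (-1)·L_0 + (-3)·L_1
  (-1)·L_0(t) = (1/2)t
  (-3)·L_1(t) = -(3/2)t - 3
Adding term by term: -t - 3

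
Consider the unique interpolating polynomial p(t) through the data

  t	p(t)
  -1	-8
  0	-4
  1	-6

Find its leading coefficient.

Build the Lagrange basis polynomials:
L_0(t) = t(t - 1) / [2] = (1/2)t^2 - (1/2)t
L_1(t) = (t + 1)(t - 1) / [-1] = -t^2 + 1
L_2(t) = (t + 1)t / [2] = (1/2)t^2 + (1/2)t
p(t) = (-8)·L_0 + (-4)·L_1 + (-6)·L_2
Only the coefficient of t^2 is needed; take it from each L_i and combine:
(-8)·(1/2) + (-4)·(-1) + (-6)·(1/2) = -3

-3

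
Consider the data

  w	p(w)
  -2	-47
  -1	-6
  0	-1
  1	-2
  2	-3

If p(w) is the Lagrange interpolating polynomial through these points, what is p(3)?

Evaluate each Lagrange basis at w = 3:
L_0(3) = (4)·(3)·(2)·(1)/[(-1)·(-2)·(-3)·(-4)] = 1
L_1(3) = (5)·(3)·(2)·(1)/[(1)·(-1)·(-2)·(-3)] = -5
L_2(3) = (5)·(4)·(2)·(1)/[(2)·(1)·(-1)·(-2)] = 10
L_3(3) = (5)·(4)·(3)·(1)/[(3)·(2)·(1)·(-1)] = -10
L_4(3) = (5)·(4)·(3)·(2)/[(4)·(3)·(2)·(1)] = 5
Sum: (-47)·(1) + (-6)·(-5) + (-1)·(10) + (-2)·(-10) + (-3)·(5) = -22

-22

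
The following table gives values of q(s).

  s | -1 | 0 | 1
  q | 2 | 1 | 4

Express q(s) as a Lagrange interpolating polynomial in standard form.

L_0(s) = s(s - 1) / [2] = (1/2)s^2 - (1/2)s
L_1(s) = (s + 1)(s - 1) / [-1] = -s^2 + 1
L_2(s) = (s + 1)s / [2] = (1/2)s^2 + (1/2)s
q(s) = 2·L_0 + 1·L_1 + 4·L_2
  2·L_0(s) = s^2 - s
  1·L_1(s) = -s^2 + 1
  4·L_2(s) = 2s^2 + 2s
Adding term by term: 2s^2 + s + 1

q(s) = 2s^2 + s + 1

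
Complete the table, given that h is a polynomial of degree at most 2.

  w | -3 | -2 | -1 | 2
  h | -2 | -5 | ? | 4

The 3 known values determine h uniquely (degree ≤ 2).
L_0(-1) = (1)·(-3)/[(-1)·(-5)] = -3/5
L_1(-1) = (2)·(-3)/[(1)·(-4)] = 3/2
L_2(-1) = (2)·(1)/[(5)·(4)] = 1/10
Sum: (-2)·(-3/5) + (-5)·(3/2) + 4·(1/10) = -59/10

-59/10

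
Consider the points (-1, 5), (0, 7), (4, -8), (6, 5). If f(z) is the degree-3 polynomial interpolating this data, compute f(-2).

-21/5

Evaluate each Lagrange basis at z = -2:
L_0(-2) = (-2)·(-6)·(-8)/[(-1)·(-5)·(-7)] = 96/35
L_1(-2) = (-1)·(-6)·(-8)/[(1)·(-4)·(-6)] = -2
L_2(-2) = (-1)·(-2)·(-8)/[(5)·(4)·(-2)] = 2/5
L_3(-2) = (-1)·(-2)·(-6)/[(7)·(6)·(2)] = -1/7
Sum: 5·(96/35) + 7·(-2) + (-8)·(2/5) + 5·(-1/7) = -21/5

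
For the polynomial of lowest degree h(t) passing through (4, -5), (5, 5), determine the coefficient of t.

The leading coefficient equals the top divided difference h[4,5].
h[4,5] = (5 - (-5)) / (5 - 4) = 10

10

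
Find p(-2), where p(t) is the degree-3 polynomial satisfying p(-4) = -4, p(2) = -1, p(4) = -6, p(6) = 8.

Using Newton's divided-difference form:
p[-4,2] = (-1 - (-4)) / (2 - (-4)) = 1/2
p[2,4] = (-6 - (-1)) / (4 - 2) = -5/2
p[4,6] = (8 - (-6)) / (6 - 4) = 7
p[-4,2,4] = (-5/2 - 1/2) / (4 - (-4)) = -3/8
p[2,4,6] = (7 - (-5/2)) / (6 - 2) = 19/8
p[-4,2,4,6] = (19/8 - (-3/8)) / (6 - (-4)) = 11/40
p(-2) = -4 + (1/2)·(2) + (-3/8)·(2)·(-4) + (11/40)·(2)·(-4)·(-6) = 66/5

66/5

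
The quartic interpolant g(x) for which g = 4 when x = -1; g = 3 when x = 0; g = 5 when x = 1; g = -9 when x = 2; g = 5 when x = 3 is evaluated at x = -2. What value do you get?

L_0(-2) = (-2)·(-3)·(-4)·(-5)/[(-1)·(-2)·(-3)·(-4)] = 5
L_1(-2) = (-1)·(-3)·(-4)·(-5)/[(1)·(-1)·(-2)·(-3)] = -10
L_2(-2) = (-1)·(-2)·(-4)·(-5)/[(2)·(1)·(-1)·(-2)] = 10
L_3(-2) = (-1)·(-2)·(-3)·(-5)/[(3)·(2)·(1)·(-1)] = -5
L_4(-2) = (-1)·(-2)·(-3)·(-4)/[(4)·(3)·(2)·(1)] = 1
Sum: 4·(5) + 3·(-10) + 5·(10) + (-9)·(-5) + 5·(1) = 90

90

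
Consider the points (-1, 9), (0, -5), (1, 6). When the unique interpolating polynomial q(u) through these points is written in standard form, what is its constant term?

-5

Build the Lagrange basis polynomials:
L_0(u) = u(u - 1) / [2] = (1/2)u^2 - (1/2)u
L_1(u) = (u + 1)(u - 1) / [-1] = -u^2 + 1
L_2(u) = (u + 1)u / [2] = (1/2)u^2 + (1/2)u
q(u) = 9·L_0 + (-5)·L_1 + 6·L_2
Only the constant term is needed; take it from each L_i and combine:
9·(0) + (-5)·(1) + 6·(0) = -5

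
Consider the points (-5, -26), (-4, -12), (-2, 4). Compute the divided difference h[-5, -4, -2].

h[-5,-4] = (-12 - (-26)) / (-4 - (-5)) = 14
h[-4,-2] = (4 - (-12)) / (-2 - (-4)) = 8
h[-5,-4,-2] = (8 - 14) / (-2 - (-5)) = -2

-2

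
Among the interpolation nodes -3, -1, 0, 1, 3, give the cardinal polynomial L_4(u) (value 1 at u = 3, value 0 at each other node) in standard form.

L_4(u) = (u + 3)(u + 1)u(u - 1) / [(6)·(4)·(3)·(2)]
       = (u^4 + 3u^3 - u^2 - 3u) / (144)

L_4(u) = (1/144)u^4 + (1/48)u^3 - (1/144)u^2 - (1/48)u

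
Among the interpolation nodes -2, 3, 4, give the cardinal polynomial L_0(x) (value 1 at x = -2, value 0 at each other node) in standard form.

L_0(x) = (x - 3)(x - 4) / [(-5)·(-6)]
       = (x^2 - 7x + 12) / (30)

L_0(x) = (1/30)x^2 - (7/30)x + 2/5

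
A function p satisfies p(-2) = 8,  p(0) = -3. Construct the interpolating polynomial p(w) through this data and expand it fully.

L_0(w) = w / [-2] = -(1/2)w
L_1(w) = (w + 2) / [2] = (1/2)w + 1
p(w) = 8·L_0 + (-3)·L_1
  8·L_0(w) = -4w
  (-3)·L_1(w) = -(3/2)w - 3
Adding term by term: -(11/2)w - 3

p(w) = -(11/2)w - 3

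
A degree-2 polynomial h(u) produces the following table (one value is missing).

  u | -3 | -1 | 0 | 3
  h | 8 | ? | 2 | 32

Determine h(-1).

0

The 3 known values determine h uniquely (degree ≤ 2).
Evaluate each Lagrange basis at u = -1:
L_0(-1) = (-1)·(-4)/[(-3)·(-6)] = 2/9
L_1(-1) = (2)·(-4)/[(3)·(-3)] = 8/9
L_2(-1) = (2)·(-1)/[(6)·(3)] = -1/9
Sum: 8·(2/9) + 2·(8/9) + 32·(-1/9) = 0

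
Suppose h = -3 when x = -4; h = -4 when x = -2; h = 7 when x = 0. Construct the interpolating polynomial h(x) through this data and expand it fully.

L_0(x) = (x + 2)x / [8] = (1/8)x^2 + (1/4)x
L_1(x) = (x + 4)x / [-4] = -(1/4)x^2 - x
L_2(x) = (x + 4)(x + 2) / [8] = (1/8)x^2 + (3/4)x + 1
h(x) = (-3)·L_0 + (-4)·L_1 + 7·L_2
  (-3)·L_0(x) = -(3/8)x^2 - (3/4)x
  (-4)·L_1(x) = x^2 + 4x
  7·L_2(x) = (7/8)x^2 + (21/4)x + 7
Adding term by term: (3/2)x^2 + (17/2)x + 7

h(x) = (3/2)x^2 + (17/2)x + 7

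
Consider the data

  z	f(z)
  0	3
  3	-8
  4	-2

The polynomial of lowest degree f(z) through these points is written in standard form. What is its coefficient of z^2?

29/12

Build the Lagrange basis polynomials:
L_0(z) = (z - 3)(z - 4) / [12] = (1/12)z^2 - (7/12)z + 1
L_1(z) = z(z - 4) / [-3] = -(1/3)z^2 + (4/3)z
L_2(z) = z(z - 3) / [4] = (1/4)z^2 - (3/4)z
f(z) = 3·L_0 + (-8)·L_1 + (-2)·L_2
Only the coefficient of z^2 is needed; take it from each L_i and combine:
3·(1/12) + (-8)·(-1/3) + (-2)·(1/4) = 29/12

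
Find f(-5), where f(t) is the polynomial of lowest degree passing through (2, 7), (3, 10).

-14

Evaluate each Lagrange basis at t = -5:
L_0(-5) = (-8)/[(-1)] = 8
L_1(-5) = (-7)/[(1)] = -7
Sum: 7·(8) + 10·(-7) = -14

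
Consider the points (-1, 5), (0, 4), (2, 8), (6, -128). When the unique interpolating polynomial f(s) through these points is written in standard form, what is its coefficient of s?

2

Build the Lagrange basis polynomials:
L_0(s) = s(s - 2)(s - 6) / [-21] = -(1/21)s^3 + (8/21)s^2 - (4/7)s
L_1(s) = (s + 1)(s - 2)(s - 6) / [12] = (1/12)s^3 - (7/12)s^2 + (1/3)s + 1
L_2(s) = (s + 1)s(s - 6) / [-24] = -(1/24)s^3 + (5/24)s^2 + (1/4)s
L_3(s) = (s + 1)s(s - 2) / [168] = (1/168)s^3 - (1/168)s^2 - (1/84)s
f(s) = 5·L_0 + 4·L_1 + 8·L_2 + (-128)·L_3
Only the coefficient of s is needed; take it from each L_i and combine:
5·(-4/7) + 4·(1/3) + 8·(1/4) + (-128)·(-1/84) = 2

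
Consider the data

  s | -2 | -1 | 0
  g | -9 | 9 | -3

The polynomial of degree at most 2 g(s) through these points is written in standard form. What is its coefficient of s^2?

The leading coefficient equals the top divided difference g[-2,-1,0].
g[-2,-1] = (9 - (-9)) / (-1 - (-2)) = 18
g[-1,0] = (-3 - 9) / (0 - (-1)) = -12
g[-2,-1,0] = (-12 - 18) / (0 - (-2)) = -15

-15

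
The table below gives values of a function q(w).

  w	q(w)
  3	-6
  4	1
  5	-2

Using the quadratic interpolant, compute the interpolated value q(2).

-23

Evaluate each Lagrange basis at w = 2:
L_0(2) = (-2)·(-3)/[(-1)·(-2)] = 3
L_1(2) = (-1)·(-3)/[(1)·(-1)] = -3
L_2(2) = (-1)·(-2)/[(2)·(1)] = 1
Sum: (-6)·(3) + 1·(-3) + (-2)·(1) = -23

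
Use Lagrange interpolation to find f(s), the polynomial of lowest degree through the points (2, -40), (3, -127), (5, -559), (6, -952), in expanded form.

f(s) = -4s^3 - 3s^2 + 4s - 4

L_0(s) = (s - 3)(s - 5)(s - 6) / [-12] = -(1/12)s^3 + (7/6)s^2 - (21/4)s + 15/2
L_1(s) = (s - 2)(s - 5)(s - 6) / [6] = (1/6)s^3 - (13/6)s^2 + (26/3)s - 10
L_2(s) = (s - 2)(s - 3)(s - 6) / [-6] = -(1/6)s^3 + (11/6)s^2 - 6s + 6
L_3(s) = (s - 2)(s - 3)(s - 5) / [12] = (1/12)s^3 - (5/6)s^2 + (31/12)s - 5/2
f(s) = (-40)·L_0 + (-127)·L_1 + (-559)·L_2 + (-952)·L_3
  (-40)·L_0(s) = (10/3)s^3 - (140/3)s^2 + 210s - 300
  (-127)·L_1(s) = -(127/6)s^3 + (1651/6)s^2 - (3302/3)s + 1270
  (-559)·L_2(s) = (559/6)s^3 - (6149/6)s^2 + 3354s - 3354
  (-952)·L_3(s) = -(238/3)s^3 + (2380/3)s^2 - (7378/3)s + 2380
Adding term by term: -4s^3 - 3s^2 + 4s - 4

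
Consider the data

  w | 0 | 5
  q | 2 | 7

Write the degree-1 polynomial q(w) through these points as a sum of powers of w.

q(w) = w + 2

L_0(w) = (w - 5) / [-5] = -(1/5)w + 1
L_1(w) = w / [5] = (1/5)w
q(w) = 2·L_0 + 7·L_1
  2·L_0(w) = -(2/5)w + 2
  7·L_1(w) = (7/5)w
Adding term by term: w + 2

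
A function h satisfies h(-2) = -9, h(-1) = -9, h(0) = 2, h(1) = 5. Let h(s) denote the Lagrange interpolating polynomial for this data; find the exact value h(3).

-89

Evaluate each Lagrange basis at s = 3:
L_0(3) = (4)·(3)·(2)/[(-1)·(-2)·(-3)] = -4
L_1(3) = (5)·(3)·(2)/[(1)·(-1)·(-2)] = 15
L_2(3) = (5)·(4)·(2)/[(2)·(1)·(-1)] = -20
L_3(3) = (5)·(4)·(3)/[(3)·(2)·(1)] = 10
Sum: (-9)·(-4) + (-9)·(15) + 2·(-20) + 5·(10) = -89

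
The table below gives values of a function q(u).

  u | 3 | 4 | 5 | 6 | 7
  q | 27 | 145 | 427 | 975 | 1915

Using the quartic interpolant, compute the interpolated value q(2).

Evaluate each Lagrange basis at u = 2:
L_0(2) = (-2)·(-3)·(-4)·(-5)/[(-1)·(-2)·(-3)·(-4)] = 5
L_1(2) = (-1)·(-3)·(-4)·(-5)/[(1)·(-1)·(-2)·(-3)] = -10
L_2(2) = (-1)·(-2)·(-4)·(-5)/[(2)·(1)·(-1)·(-2)] = 10
L_3(2) = (-1)·(-2)·(-3)·(-5)/[(3)·(2)·(1)·(-1)] = -5
L_4(2) = (-1)·(-2)·(-3)·(-4)/[(4)·(3)·(2)·(1)] = 1
Sum: 27·(5) + 145·(-10) + 427·(10) + 975·(-5) + 1915·(1) = -5

-5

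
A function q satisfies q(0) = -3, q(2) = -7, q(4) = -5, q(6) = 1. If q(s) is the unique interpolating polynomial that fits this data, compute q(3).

-53/8

Using Newton's divided-difference form:
q[0,2] = (-7 - (-3)) / (2 - 0) = -2
q[2,4] = (-5 - (-7)) / (4 - 2) = 1
q[4,6] = (1 - (-5)) / (6 - 4) = 3
q[0,2,4] = (1 - (-2)) / (4 - 0) = 3/4
q[2,4,6] = (3 - 1) / (6 - 2) = 1/2
q[0,2,4,6] = (1/2 - 3/4) / (6 - 0) = -1/24
q(3) = -3 + (-2)·(3) + (3/4)·(3)·(1) + (-1/24)·(3)·(1)·(-1) = -53/8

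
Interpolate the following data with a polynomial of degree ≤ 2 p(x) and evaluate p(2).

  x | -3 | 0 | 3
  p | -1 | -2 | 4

11/9

Evaluate each Lagrange basis at x = 2:
L_0(2) = (2)·(-1)/[(-3)·(-6)] = -1/9
L_1(2) = (5)·(-1)/[(3)·(-3)] = 5/9
L_2(2) = (5)·(2)/[(6)·(3)] = 5/9
Sum: (-1)·(-1/9) + (-2)·(5/9) + 4·(5/9) = 11/9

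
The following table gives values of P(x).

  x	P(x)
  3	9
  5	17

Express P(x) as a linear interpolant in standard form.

Build the Lagrange basis polynomials:
L_0(x) = (x - 5) / [-2] = -(1/2)x + 5/2
L_1(x) = (x - 3) / [2] = (1/2)x - 3/2
P(x) = 9·L_0 + 17·L_1
  9·L_0(x) = -(9/2)x + 45/2
  17·L_1(x) = (17/2)x - 51/2
Adding term by term: 4x - 3

P(x) = 4x - 3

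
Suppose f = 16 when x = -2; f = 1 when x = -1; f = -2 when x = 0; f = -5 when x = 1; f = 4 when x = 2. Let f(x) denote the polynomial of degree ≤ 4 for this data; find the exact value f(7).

Using Newton's divided-difference form:
f[-2,-1] = (1 - 16) / (-1 - (-2)) = -15
f[-1,0] = (-2 - 1) / (0 - (-1)) = -3
f[0,1] = (-5 - (-2)) / (1 - 0) = -3
f[1,2] = (4 - (-5)) / (2 - 1) = 9
f[-2,-1,0] = (-3 - (-15)) / (0 - (-2)) = 6
f[-1,0,1] = (-3 - (-3)) / (1 - (-1)) = 0
f[0,1,2] = (9 - (-3)) / (2 - 0) = 6
f[-2,-1,0,1] = (0 - 6) / (1 - (-2)) = -2
f[-1,0,1,2] = (6 - 0) / (2 - (-1)) = 2
f[-2,-1,0,1,2] = (2 - (-2)) / (2 - (-2)) = 1
f(7) = 16 + (-15)·(9) + 6·(9)·(8) + (-2)·(9)·(8)·(7) + 1·(9)·(8)·(7)·(6) = 2329

2329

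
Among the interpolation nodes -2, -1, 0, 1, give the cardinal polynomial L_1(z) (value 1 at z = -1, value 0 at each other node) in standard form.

L_1(z) = (1/2)z^3 + (1/2)z^2 - z

L_1(z) = (z + 2)z(z - 1) / [(1)·(-1)·(-2)]
       = (z^3 + z^2 - 2z) / (2)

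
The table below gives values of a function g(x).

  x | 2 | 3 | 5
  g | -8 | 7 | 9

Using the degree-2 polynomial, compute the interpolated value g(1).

Evaluate each Lagrange basis at x = 1:
L_0(1) = (-2)·(-4)/[(-1)·(-3)] = 8/3
L_1(1) = (-1)·(-4)/[(1)·(-2)] = -2
L_2(1) = (-1)·(-2)/[(3)·(2)] = 1/3
Sum: (-8)·(8/3) + 7·(-2) + 9·(1/3) = -97/3

-97/3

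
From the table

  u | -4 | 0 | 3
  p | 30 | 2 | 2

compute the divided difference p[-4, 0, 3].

1

p[-4,0] = (2 - 30) / (0 - (-4)) = -7
p[0,3] = (2 - 2) / (3 - 0) = 0
p[-4,0,3] = (0 - (-7)) / (3 - (-4)) = 1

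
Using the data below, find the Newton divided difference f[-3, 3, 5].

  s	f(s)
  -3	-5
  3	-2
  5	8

f[-3,3] = (-2 - (-5)) / (3 - (-3)) = 1/2
f[3,5] = (8 - (-2)) / (5 - 3) = 5
f[-3,3,5] = (5 - 1/2) / (5 - (-3)) = 9/16

9/16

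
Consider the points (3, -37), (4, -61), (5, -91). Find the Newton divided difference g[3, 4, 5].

g[3,4] = (-61 - (-37)) / (4 - 3) = -24
g[4,5] = (-91 - (-61)) / (5 - 4) = -30
g[3,4,5] = (-30 - (-24)) / (5 - 3) = -3

-3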